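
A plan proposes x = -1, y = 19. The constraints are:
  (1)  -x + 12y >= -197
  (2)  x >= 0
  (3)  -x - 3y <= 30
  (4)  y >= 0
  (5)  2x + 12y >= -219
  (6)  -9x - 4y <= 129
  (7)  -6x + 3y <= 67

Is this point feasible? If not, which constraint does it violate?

not feasible — violates (2)

Constraint (2): x = -1, which is not ≥ 0. All other constraints are satisfied.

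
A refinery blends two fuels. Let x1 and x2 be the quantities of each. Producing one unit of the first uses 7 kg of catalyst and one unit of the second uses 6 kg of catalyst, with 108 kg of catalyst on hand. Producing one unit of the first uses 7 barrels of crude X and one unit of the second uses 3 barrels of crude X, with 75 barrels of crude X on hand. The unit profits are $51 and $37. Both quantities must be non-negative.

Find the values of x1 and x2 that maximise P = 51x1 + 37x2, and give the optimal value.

x1 = 6, x2 = 11, maximum P = 713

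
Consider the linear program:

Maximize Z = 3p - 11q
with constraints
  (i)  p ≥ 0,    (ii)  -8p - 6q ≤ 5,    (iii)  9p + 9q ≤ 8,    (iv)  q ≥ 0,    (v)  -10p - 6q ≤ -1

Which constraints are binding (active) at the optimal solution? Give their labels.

Extreme points and Z = 3p - 11q:
  (0, 8/9) → Z = -88/9
  (0, 1/6) → Z = -11/6
  (8/9, 0) → Z = 8/3
  (1/10, 0) → Z = 3/10

The maximum is at (8/9, 0). Substituting into each constraint, equality holds for (iii) and (iv); the remaining constraints have slack.

(iii) and (iv)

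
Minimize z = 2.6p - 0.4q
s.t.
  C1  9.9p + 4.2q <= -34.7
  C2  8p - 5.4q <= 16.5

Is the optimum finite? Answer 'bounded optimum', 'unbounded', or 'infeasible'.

From the feasible point (-1968/1451, -44095/8706), moving in the direction (-5.4, -8) keeps every constraint satisfied while z decreases without bound.

unbounded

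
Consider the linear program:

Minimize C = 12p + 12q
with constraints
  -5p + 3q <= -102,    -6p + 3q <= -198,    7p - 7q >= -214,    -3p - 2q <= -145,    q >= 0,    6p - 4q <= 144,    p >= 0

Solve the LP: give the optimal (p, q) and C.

p = 60, q = 54, minimum C = 1368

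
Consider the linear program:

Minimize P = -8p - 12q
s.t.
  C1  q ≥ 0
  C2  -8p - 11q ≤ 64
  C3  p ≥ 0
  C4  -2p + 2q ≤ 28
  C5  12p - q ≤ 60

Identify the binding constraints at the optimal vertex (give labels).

C4 and C5

Vertices and P = -8p - 12q:
  (0, 0) → P = 0
  (5, 0) → P = -40
  (0, 14) → P = -168
  (74/11, 228/11) → P = -3328/11

The minimum is at (74/11, 228/11). Substituting into each constraint, equality holds for C4 and C5; the remaining constraints have slack.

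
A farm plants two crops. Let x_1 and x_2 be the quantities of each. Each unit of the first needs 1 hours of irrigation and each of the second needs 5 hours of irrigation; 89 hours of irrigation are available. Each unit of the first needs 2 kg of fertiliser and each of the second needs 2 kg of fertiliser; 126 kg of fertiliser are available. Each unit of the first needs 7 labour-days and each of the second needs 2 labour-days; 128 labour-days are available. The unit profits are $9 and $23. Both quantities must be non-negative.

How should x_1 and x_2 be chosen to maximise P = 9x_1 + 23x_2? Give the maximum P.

x_1 = 14, x_2 = 15, maximum P = 471

The binding constraints are x_1 + 5x_2 = 89 and 7x_1 + 2x_2 = 128.
Solving simultaneously gives x_1 = 14, x_2 = 15.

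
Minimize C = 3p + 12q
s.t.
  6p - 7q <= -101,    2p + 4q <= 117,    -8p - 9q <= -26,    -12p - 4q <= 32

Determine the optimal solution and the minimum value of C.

The optimum lies where 6p - 7q = -101 and -12p - 4q = 32.
Solving simultaneously gives p = -157/27, q = 85/9.

p = -157/27, q = 85/9, minimum C = 863/9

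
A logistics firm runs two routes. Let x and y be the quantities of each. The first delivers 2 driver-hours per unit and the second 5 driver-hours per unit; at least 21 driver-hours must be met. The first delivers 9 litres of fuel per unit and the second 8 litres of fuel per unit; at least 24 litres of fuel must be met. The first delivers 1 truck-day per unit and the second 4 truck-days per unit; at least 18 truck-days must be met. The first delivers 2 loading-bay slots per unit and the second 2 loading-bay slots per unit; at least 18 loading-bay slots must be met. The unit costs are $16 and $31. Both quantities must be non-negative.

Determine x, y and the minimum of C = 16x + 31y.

x = 6, y = 3, minimum C = 189

Vertices and C = 16x + 31y:
  (0, 9) → C = 279
  (18, 0) → C = 288
  (6, 3) → C = 189
The feasible region is unbounded (it extends along (0, 1), (1, 0)), but C strictly increases along every unbounded feasible direction, so there is no improving ray and the minimum is attained at a vertex.

At the optimal vertex, x + 4y = 18 and 2x + 2y = 18.
Solving simultaneously gives x = 6, y = 3.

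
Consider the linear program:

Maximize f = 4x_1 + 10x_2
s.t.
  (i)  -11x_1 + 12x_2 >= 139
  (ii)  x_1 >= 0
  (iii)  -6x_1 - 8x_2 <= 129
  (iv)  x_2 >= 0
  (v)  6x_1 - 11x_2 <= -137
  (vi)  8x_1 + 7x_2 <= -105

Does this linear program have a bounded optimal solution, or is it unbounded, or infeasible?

The boundaries -11x_1 + 12x_2 = 139 and 6x_1 - 11x_2 = -137 meet at (115/49, 673/49), but that point violates 8x_1 + 7x_2 ≤ -105. Every candidate vertex is excluded by some other constraint, so the feasible region is empty.

infeasible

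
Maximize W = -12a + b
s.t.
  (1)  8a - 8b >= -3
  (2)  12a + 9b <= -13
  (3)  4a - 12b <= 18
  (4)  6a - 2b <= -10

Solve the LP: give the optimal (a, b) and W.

The binding constraints are 8a - 8b = -3 and 4a - 12b = 18.
Solving simultaneously gives a = -45/16, b = -39/16.

a = -45/16, b = -39/16, maximum W = 501/16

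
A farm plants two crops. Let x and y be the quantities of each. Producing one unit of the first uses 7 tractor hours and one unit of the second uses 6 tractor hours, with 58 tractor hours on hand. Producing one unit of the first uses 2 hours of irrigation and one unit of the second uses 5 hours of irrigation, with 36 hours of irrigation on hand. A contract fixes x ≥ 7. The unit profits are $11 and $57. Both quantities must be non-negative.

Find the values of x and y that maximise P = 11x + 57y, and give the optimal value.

Vertices and P = 11x + 57y:
  (58/7, 0) → P = 638/7
  (7, 0) → P = 77
  (7, 3/2) → P = 325/2

x = 7, y = 3/2, maximum P = 325/2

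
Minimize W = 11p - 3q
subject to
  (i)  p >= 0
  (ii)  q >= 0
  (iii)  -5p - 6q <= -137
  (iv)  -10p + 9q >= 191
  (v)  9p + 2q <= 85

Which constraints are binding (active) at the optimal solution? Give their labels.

(i) and (v)

Feasible corners and W = 11p - 3q:
  (0, 137/6) → W = -137/2
  (0, 85/2) → W = -255/2
  (29/35, 155/7) → W = -2006/35
  (383/101, 2569/101) → W = -3494/101

The minimum is at (0, 85/2). Substituting into each constraint, equality holds for (i) and (v); the remaining constraints have slack.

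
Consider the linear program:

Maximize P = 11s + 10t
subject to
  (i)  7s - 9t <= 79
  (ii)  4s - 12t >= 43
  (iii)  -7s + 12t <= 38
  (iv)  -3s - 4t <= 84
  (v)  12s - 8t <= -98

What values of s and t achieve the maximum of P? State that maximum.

s = -95/7, t = -227/28, maximum P = -3225/14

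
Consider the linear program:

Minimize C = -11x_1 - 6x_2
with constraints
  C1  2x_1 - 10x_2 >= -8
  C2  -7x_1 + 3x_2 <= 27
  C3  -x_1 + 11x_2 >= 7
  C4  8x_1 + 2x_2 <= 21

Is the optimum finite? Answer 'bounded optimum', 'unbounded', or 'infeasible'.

bounded optimum

Corner points and C = -11x_1 - 6x_2:
  (-3/2, 1/2) → C = 27/2
  (97/42, 53/42) → C = -1385/42
  (217/90, 77/90) → C = -2849/90
The feasible region has finitely many vertices and no improving ray; the minimum is -1385/42 at (97/42, 53/42).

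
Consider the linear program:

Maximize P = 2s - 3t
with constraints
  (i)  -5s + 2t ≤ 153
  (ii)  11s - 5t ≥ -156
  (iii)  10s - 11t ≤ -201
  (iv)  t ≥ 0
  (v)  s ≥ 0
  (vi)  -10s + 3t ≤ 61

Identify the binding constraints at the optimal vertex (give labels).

(iii) and (v)

Vertices and P = 2s - 3t:
  (163/17, 889/17) → P = -2341/17
  (0, 201/11) → P = -603/11
  (0, 61/3) → P = -61
The feasible region is unbounded (it extends along (5, 11), (11, 10)), but P strictly decreases along every unbounded feasible direction, so there is no improving ray and the maximum is attained at a vertex.

The maximum is at (0, 201/11). Substituting into each constraint, equality holds for (iii) and (v); the remaining constraints have slack.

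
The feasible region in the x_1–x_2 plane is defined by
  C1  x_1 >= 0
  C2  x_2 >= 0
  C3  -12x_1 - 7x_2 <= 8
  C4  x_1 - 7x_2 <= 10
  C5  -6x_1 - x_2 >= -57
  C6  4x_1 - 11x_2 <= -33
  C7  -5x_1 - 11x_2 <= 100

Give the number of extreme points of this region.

Intersecting each pair of boundary lines and keeping only the points that satisfy every inequality leaves:
  (0, 57)
  (0, 3)
  (297/35, 213/35)

3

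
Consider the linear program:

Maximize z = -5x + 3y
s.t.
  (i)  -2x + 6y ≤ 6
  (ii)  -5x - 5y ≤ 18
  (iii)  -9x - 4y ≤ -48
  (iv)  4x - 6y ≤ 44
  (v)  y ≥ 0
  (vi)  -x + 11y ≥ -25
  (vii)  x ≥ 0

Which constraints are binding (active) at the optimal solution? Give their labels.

Feasible corners and z = -5x + 3y:
  (132/31, 75/31) → z = -435/31
  (25, 28/3) → z = -97
  (16/3, 0) → z = -80/3
  (11, 0) → z = -55

The maximum is at (132/31, 75/31). Substituting into each constraint, equality holds for (i) and (iii); the remaining constraints have slack.

(i) and (iii)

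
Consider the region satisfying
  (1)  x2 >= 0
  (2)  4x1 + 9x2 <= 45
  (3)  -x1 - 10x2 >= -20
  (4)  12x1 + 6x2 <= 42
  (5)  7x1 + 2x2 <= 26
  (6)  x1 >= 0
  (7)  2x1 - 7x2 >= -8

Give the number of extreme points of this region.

Pairwise boundary intersections that survive every other constraint:
  (7/2, 0)
  (0, 0)
  (50/19, 33/19)
  (20/9, 16/9)
  (0, 8/7)

5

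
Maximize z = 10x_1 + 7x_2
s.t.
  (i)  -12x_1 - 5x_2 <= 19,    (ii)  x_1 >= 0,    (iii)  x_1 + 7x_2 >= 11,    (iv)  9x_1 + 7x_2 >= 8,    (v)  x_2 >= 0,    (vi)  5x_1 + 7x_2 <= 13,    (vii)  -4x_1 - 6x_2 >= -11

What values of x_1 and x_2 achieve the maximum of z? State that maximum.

x_1 = 1/2, x_2 = 3/2, maximum z = 31/2

Feasible corners and z = 10x_1 + 7x_2:
  (0, 11/7) → z = 11
  (0, 11/6) → z = 77/6
  (1/2, 3/2) → z = 31/2

The optimum lies where x_1 + 7x_2 = 11 and 5x_1 + 7x_2 = 13.
Solving simultaneously gives x_1 = 1/2, x_2 = 3/2.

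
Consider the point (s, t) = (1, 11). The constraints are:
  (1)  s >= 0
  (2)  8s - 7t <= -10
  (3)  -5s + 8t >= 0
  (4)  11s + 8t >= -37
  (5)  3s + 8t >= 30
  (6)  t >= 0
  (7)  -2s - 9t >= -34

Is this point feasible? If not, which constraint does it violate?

not feasible — violates (7)

Constraint (7): -2s - 9t = -101, which is not ≥ -34. All other constraints are satisfied.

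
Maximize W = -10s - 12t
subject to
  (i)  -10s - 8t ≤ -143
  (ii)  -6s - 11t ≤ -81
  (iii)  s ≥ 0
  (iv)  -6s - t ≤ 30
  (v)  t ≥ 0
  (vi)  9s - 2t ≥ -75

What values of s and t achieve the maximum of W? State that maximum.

The feasible region is unbounded (it extends along (1, 0), (2, 9)), but W strictly decreases along every unbounded feasible direction, so there is no improving ray and the maximum is attained at a vertex.

s = 143/10, t = 0, maximum W = -143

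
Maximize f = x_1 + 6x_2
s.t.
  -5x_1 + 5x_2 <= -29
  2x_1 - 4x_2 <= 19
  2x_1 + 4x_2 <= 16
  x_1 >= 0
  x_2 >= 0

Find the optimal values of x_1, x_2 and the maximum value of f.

x_1 = 98/15, x_2 = 11/15, maximum f = 164/15

Extreme points and f = x_1 + 6x_2:
  (98/15, 11/15) → f = 164/15
  (29/5, 0) → f = 29/5
  (8, 0) → f = 8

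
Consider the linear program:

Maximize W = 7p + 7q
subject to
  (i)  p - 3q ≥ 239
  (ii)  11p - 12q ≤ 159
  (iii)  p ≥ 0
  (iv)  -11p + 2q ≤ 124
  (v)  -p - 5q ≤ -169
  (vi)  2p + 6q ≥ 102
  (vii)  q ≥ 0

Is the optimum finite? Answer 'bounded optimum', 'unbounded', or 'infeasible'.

infeasible

The boundaries p - 3q = 239 and q = 0 meet at (239, 0), but that point violates 11p - 12q ≤ 159. Every candidate vertex is excluded by some other constraint, so the feasible region is empty.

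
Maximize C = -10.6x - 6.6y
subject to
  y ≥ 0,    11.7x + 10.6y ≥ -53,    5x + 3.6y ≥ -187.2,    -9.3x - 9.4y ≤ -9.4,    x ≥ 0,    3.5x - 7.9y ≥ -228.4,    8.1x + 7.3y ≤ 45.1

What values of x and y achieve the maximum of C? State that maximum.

x = 0, y = 1, maximum C = -6.6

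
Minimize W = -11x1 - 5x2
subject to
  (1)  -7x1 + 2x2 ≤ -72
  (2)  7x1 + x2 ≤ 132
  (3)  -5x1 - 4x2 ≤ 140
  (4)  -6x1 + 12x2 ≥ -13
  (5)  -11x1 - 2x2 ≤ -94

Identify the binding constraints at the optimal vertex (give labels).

(1) and (2)

Extreme points and W = -11x1 - 5x2:
  (16, 20) → W = -276
  (419/36, 341/72) → W = -3641/24
  (1597/90, 701/90) → W = -3512/15

The minimum is at (16, 20). Substituting into each constraint, equality holds for (1) and (2); the remaining constraints have slack.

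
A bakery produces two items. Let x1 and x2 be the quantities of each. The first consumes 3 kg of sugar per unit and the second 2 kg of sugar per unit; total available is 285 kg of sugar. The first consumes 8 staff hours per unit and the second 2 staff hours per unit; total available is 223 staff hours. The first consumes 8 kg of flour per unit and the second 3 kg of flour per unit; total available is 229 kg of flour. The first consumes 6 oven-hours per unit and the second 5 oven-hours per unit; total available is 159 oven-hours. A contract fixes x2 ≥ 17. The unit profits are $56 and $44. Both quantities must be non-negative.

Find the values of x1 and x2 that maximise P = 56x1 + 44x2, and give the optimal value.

Corner points and P = 56x1 + 44x2:
  (0, 159/5) → P = 6996/5
  (0, 17) → P = 748
  (37/3, 17) → P = 4316/3

The optimum lies where 6x1 + 5x2 = 159 and x2 = 17.
Solving simultaneously gives x1 = 37/3, x2 = 17.

x1 = 37/3, x2 = 17, maximum P = 4316/3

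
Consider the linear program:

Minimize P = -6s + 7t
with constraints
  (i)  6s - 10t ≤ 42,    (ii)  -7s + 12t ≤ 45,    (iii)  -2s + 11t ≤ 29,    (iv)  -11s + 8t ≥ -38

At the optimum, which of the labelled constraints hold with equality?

Feasible corners and P = -6s + 7t:
  (22/31, -117/31) → P = -951/31
  (-147/53, 113/53) → P = 1673/53
  (130/21, 79/21) → P = -227/21
The feasible region is unbounded (it extends along (-5, -3), (-12, -7)), but P strictly increases along every unbounded feasible direction, so there is no improving ray and the minimum is attained at a vertex.

The minimum is at (22/31, -117/31). Substituting into each constraint, equality holds for (i) and (iv); the remaining constraints have slack.

(i) and (iv)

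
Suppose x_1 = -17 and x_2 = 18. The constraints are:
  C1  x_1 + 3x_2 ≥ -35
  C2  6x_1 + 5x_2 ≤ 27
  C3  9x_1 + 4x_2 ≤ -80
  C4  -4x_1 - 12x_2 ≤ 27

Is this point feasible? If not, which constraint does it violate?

C1: 37 ≥ -35 ✓
C2: -12 ≤ 27 ✓
C3: -81 ≤ -80 ✓
C4: -148 ≤ 27 ✓

feasible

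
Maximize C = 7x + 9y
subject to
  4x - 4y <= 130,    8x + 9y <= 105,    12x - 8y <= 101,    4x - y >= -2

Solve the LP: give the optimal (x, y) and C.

x = 87/44, y = 109/11, maximum C = 4533/44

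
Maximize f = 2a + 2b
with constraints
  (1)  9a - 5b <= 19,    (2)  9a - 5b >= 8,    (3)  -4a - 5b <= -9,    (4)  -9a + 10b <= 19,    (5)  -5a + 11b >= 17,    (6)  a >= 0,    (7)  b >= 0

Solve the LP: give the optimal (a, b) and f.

a = 19/3, b = 38/5, maximum f = 418/15

Feasible corners and f = 2a + 2b:
  (19/3, 38/5) → f = 418/15
  (147/37, 124/37) → f = 542/37
  (35/9, 27/5) → f = 836/45
  (173/74, 193/74) → f = 366/37

The binding constraints are 9a - 5b = 19 and -9a + 10b = 19.
Solving simultaneously gives a = 19/3, b = 38/5.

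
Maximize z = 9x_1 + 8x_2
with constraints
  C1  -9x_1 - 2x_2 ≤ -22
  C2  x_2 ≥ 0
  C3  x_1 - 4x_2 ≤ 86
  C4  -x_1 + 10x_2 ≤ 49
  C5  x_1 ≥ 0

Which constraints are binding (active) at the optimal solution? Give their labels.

Feasible corners and z = 9x_1 + 8x_2:
  (22/9, 0) → z = 22
  (61/46, 463/92) → z = 2401/46
  (86, 0) → z = 774
  (176, 45/2) → z = 1764

The maximum is at (176, 45/2). Substituting into each constraint, equality holds for C3 and C4; the remaining constraints have slack.

C3 and C4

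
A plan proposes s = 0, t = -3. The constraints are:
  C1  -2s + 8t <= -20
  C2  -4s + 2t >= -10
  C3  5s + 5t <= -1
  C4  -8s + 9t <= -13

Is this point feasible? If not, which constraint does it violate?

feasible

C1: -24 ≤ -20 ✓
C2: -6 ≥ -10 ✓
C3: -15 ≤ -1 ✓
C4: -27 ≤ -13 ✓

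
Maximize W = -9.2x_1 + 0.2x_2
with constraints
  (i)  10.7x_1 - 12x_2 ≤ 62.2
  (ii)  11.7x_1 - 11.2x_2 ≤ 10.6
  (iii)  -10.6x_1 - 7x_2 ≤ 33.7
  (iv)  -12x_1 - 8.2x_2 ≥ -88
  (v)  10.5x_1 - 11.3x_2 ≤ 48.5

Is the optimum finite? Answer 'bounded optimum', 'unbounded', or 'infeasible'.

bounded optimum

Vertices and W = -9.2x_1 + 0.2x_2:
  (-2166/1433, -50665/20062) → W = 1344239/100310
  (53626/11517, 15040/3839) → W = -2421676/57585
  (-44617/146, 33430/73) → W = 1059621/365
The feasible region has finitely many vertices and no improving ray; the maximum is 1059621/365 at (-44617/146, 33430/73).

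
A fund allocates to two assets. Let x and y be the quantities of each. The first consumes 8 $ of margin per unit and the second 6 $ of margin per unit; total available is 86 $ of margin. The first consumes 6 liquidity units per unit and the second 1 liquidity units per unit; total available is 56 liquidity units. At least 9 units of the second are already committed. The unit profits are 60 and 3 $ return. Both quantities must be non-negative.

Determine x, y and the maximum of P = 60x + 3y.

Extreme points and P = 60x + 3y:
  (0, 43/3) → P = 43
  (0, 9) → P = 27
  (4, 9) → P = 267

At the optimal vertex, 8x + 6y = 86 and y = 9.
Solving simultaneously gives x = 4, y = 9.

x = 4, y = 9, maximum P = 267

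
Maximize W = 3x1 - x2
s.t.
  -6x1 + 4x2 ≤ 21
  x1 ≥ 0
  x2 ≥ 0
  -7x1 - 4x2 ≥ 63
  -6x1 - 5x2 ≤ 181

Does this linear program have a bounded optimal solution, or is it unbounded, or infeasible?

The boundaries -6x1 + 4x2 = 21 and x1 = 0 meet at (0, 21/4), but that point violates -7x1 - 4x2 ≥ 63. Every candidate vertex is excluded by some other constraint, so the feasible region is empty.

infeasible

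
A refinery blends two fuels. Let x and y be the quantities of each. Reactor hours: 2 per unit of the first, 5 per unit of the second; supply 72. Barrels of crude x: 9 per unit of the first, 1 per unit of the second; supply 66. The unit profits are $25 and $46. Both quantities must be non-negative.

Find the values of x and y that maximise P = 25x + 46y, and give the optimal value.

x = 6, y = 12, maximum P = 702

Feasible corners and P = 25x + 46y:
  (0, 0) → P = 0
  (0, 72/5) → P = 3312/5
  (22/3, 0) → P = 550/3
  (6, 12) → P = 702

The optimum lies where 2x + 5y = 72 and 9x + y = 66.
Solving simultaneously gives x = 6, y = 12.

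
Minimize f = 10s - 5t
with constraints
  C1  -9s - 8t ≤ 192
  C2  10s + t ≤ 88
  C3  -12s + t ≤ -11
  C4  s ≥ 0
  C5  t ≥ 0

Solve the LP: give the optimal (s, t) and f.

s = 9/2, t = 43, minimum f = -170

Extreme points and f = 10s - 5t:
  (9/2, 43) → f = -170
  (44/5, 0) → f = 88
  (11/12, 0) → f = 55/6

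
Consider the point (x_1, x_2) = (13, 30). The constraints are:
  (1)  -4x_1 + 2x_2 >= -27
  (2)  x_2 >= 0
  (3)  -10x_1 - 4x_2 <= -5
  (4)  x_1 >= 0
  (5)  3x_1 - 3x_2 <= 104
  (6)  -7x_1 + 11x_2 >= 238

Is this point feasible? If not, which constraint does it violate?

(1): 8 ≥ -27 ✓
(2): 30 ≥ 0 ✓
(3): -250 ≤ -5 ✓
(4): 13 ≥ 0 ✓
(5): -51 ≤ 104 ✓
(6): 239 ≥ 238 ✓

feasible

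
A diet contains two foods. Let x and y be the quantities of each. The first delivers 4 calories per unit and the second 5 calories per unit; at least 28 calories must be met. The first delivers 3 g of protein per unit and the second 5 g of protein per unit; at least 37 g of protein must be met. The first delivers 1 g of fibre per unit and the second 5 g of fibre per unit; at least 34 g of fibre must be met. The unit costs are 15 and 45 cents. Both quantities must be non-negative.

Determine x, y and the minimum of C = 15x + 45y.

x = 3/2, y = 13/2, minimum C = 315

Vertices and C = 15x + 45y:
  (0, 37/5) → C = 333
  (34, 0) → C = 510
  (3/2, 13/2) → C = 315
The feasible region is unbounded (it extends along (0, 1), (1, 0)), but C strictly increases along every unbounded feasible direction, so there is no improving ray and the minimum is attained at a vertex.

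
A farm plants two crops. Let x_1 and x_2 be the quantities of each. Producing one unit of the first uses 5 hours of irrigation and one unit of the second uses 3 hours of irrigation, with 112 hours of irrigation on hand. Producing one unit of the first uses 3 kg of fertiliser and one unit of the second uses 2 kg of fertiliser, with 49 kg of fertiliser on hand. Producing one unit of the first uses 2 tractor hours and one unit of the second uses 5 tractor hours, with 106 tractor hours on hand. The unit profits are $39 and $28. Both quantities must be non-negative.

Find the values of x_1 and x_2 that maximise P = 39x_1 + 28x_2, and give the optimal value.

At the optimal vertex, 3x_1 + 2x_2 = 49 and 2x_1 + 5x_2 = 106.
Solving simultaneously gives x_1 = 3, x_2 = 20.

x_1 = 3, x_2 = 20, maximum P = 677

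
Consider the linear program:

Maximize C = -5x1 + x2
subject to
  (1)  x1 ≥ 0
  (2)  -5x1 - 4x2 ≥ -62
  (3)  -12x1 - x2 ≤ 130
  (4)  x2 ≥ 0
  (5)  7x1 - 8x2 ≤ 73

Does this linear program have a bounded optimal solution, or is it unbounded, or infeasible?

Extreme points and C = -5x1 + x2:
  (0, 31/2) → C = 31/2
  (0, 0) → C = 0
  (197/17, 69/68) → C = -3871/68
  (73/7, 0) → C = -365/7
The feasible region has finitely many vertices and no improving ray; the maximum is 31/2 at (0, 31/2).

bounded optimum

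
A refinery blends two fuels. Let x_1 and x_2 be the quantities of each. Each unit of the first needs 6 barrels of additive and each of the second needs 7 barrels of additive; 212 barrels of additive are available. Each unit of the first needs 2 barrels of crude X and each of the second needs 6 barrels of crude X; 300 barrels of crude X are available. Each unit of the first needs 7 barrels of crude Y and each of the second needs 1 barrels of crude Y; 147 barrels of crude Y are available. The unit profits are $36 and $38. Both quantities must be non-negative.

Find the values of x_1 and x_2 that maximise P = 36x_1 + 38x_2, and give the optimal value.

x_1 = 19, x_2 = 14, maximum P = 1216

Vertices and P = 36x_1 + 38x_2:
  (0, 0) → P = 0
  (0, 212/7) → P = 8056/7
  (21, 0) → P = 756
  (19, 14) → P = 1216

The binding constraints are 6x_1 + 7x_2 = 212 and 7x_1 + x_2 = 147.
Solving simultaneously gives x_1 = 19, x_2 = 14.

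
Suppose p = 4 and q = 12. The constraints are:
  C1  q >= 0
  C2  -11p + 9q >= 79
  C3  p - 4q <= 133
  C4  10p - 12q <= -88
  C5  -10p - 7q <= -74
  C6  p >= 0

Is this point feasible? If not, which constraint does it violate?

Constraint C2: -11p + 9q = 64, which is not ≥ 79. All other constraints are satisfied.

not feasible — violates C2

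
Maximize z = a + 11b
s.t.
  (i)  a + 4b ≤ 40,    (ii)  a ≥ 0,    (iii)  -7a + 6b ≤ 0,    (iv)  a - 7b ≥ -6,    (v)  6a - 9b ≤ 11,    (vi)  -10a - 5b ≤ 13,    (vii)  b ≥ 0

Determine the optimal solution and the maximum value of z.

The binding constraints are a - 7b = -6 and 6a - 9b = 11.
Solving simultaneously gives a = 131/33, b = 47/33.

a = 131/33, b = 47/33, maximum z = 216/11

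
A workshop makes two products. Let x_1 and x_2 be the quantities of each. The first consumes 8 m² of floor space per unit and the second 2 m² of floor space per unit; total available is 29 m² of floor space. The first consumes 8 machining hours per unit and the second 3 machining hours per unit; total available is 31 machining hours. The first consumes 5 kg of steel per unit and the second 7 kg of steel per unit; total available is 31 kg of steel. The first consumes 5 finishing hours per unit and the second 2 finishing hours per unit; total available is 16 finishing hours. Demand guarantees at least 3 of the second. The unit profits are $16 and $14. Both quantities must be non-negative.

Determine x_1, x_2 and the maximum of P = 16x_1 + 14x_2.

x_1 = 2, x_2 = 3, maximum P = 74

Feasible corners and P = 16x_1 + 14x_2:
  (0, 31/7) → P = 62
  (0, 3) → P = 42
  (2, 3) → P = 74

The optimum lies where 5x_1 + 7x_2 = 31 and 5x_1 + 2x_2 = 16.
Solving simultaneously gives x_1 = 2, x_2 = 3.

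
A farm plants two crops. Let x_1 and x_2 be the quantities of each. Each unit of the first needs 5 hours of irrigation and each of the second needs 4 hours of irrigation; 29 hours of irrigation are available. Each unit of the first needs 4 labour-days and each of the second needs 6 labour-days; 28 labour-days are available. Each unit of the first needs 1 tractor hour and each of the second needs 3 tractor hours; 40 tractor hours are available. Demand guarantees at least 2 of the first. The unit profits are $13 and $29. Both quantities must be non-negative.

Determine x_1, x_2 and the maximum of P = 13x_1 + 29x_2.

x_1 = 2, x_2 = 10/3, maximum P = 368/3

Extreme points and P = 13x_1 + 29x_2:
  (29/5, 0) → P = 377/5
  (2, 0) → P = 26
  (31/7, 12/7) → P = 751/7
  (2, 10/3) → P = 368/3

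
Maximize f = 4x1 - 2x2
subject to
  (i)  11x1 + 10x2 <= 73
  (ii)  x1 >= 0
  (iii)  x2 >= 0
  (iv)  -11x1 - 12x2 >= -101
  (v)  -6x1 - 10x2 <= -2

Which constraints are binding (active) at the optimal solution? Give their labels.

(i) and (iii)

Extreme points and f = 4x1 - 2x2:
  (0, 73/10) → f = -73/5
  (73/11, 0) → f = 292/11
  (0, 1/5) → f = -2/5
  (1/3, 0) → f = 4/3

The maximum is at (73/11, 0). Substituting into each constraint, equality holds for (i) and (iii); the remaining constraints have slack.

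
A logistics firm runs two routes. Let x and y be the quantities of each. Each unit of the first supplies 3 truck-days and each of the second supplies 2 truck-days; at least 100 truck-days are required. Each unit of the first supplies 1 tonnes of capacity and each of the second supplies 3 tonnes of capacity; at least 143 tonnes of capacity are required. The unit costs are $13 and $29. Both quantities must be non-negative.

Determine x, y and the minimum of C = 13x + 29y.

Feasible corners and C = 13x + 29y:
  (0, 50) → C = 1450
  (143, 0) → C = 1859
  (2, 47) → C = 1389
The feasible region is unbounded (it extends along (0, 1), (1, 0)), but C strictly increases along every unbounded feasible direction, so there is no improving ray and the minimum is attained at a vertex.

x = 2, y = 47, minimum C = 1389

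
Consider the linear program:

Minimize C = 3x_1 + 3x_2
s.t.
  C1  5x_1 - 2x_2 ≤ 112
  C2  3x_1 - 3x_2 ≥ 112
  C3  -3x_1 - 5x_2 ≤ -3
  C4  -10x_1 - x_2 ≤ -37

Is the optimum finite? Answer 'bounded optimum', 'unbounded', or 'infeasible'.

infeasible

The boundaries 5x_1 - 2x_2 = 112 and 3x_1 - 3x_2 = 112 meet at (112/9, -224/9), but that point violates -3x_1 - 5x_2 ≤ -3. Every candidate vertex is excluded by some other constraint, so the feasible region is empty.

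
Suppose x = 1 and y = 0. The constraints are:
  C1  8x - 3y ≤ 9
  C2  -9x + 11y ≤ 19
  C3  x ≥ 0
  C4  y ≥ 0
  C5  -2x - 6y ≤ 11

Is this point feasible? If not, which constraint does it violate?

C1: 8 ≤ 9 ✓
C2: -9 ≤ 19 ✓
C3: 1 ≥ 0 ✓
C4: 0 ≥ 0 ✓
C5: -2 ≤ 11 ✓

feasible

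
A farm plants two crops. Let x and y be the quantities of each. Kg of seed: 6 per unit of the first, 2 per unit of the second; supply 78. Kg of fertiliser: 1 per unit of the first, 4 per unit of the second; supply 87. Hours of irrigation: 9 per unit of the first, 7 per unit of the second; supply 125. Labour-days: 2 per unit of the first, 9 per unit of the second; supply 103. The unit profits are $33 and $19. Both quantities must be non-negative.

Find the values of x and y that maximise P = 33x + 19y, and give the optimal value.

x = 37/3, y = 2, maximum P = 445

Corner points and P = 33x + 19y:
  (0, 0) → P = 0
  (0, 103/9) → P = 1957/9
  (13, 0) → P = 429
  (37/3, 2) → P = 445
  (404/67, 677/67) → P = 26195/67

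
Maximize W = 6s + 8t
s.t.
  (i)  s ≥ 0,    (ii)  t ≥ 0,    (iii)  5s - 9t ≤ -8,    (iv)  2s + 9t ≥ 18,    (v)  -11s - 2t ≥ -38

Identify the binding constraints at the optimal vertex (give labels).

(i) and (v)

Feasible corners and W = 6s + 8t:
  (0, 2) → W = 16
  (0, 19) → W = 152
  (10/7, 106/63) → W = 1388/63
  (326/109, 278/109) → W = 4180/109

The maximum is at (0, 19). Substituting into each constraint, equality holds for (i) and (v); the remaining constraints have slack.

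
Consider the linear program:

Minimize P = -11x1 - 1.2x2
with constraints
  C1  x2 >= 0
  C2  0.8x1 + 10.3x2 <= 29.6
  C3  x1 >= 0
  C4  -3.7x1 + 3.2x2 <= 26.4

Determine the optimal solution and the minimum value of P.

x1 = 37, x2 = 0, minimum P = -407

Corner points and P = -11x1 - 1.2x2:
  (37, 0) → P = -407
  (0, 0) → P = 0
  (0, 296/103) → P = -1776/515

The binding constraints are x2 = 0 and 0.8x1 + 10.3x2 = 29.6.
Solving simultaneously gives x1 = 37, x2 = 0.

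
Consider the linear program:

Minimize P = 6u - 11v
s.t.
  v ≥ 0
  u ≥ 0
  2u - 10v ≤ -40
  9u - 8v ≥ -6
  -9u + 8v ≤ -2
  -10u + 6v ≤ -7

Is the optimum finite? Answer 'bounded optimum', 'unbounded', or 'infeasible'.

From the feasible point (170/37, 182/37), moving in the direction (8, 9) keeps every constraint satisfied while P decreases without bound.

unbounded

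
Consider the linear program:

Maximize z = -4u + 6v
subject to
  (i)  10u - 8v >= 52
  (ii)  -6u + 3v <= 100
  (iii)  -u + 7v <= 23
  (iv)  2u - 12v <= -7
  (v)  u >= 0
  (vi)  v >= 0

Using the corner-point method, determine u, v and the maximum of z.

Corner points and z = -4u + 6v:
  (274/31, 141/31) → z = -250/31
  (85/13, 87/52) → z = -419/26
  (227/2, 39/2) → z = -337

u = 274/31, v = 141/31, maximum z = -250/31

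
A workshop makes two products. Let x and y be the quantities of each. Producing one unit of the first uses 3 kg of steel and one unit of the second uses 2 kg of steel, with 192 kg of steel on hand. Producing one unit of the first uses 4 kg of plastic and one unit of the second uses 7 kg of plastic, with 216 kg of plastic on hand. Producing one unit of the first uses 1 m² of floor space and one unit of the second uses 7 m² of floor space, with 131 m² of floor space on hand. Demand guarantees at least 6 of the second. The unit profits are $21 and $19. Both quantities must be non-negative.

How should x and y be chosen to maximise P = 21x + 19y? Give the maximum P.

x = 87/2, y = 6, maximum P = 2055/2

Vertices and P = 21x + 19y:
  (0, 131/7) → P = 2489/7
  (0, 6) → P = 114
  (85/3, 44/3) → P = 2621/3
  (87/2, 6) → P = 2055/2

The binding constraints are 4x + 7y = 216 and y = 6.
Solving simultaneously gives x = 87/2, y = 6.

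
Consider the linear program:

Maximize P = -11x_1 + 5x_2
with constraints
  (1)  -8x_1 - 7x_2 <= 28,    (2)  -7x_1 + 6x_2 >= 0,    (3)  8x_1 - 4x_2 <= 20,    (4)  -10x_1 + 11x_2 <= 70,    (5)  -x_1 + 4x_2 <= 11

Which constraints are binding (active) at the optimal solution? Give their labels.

(1) and (5)

Corner points and P = -11x_1 + 5x_2:
  (-168/97, -196/97) → P = 868/97
  (-63/13, 20/13) → P = 61
  (3, 7/2) → P = -31/2

The maximum is at (-63/13, 20/13). Substituting into each constraint, equality holds for (1) and (5); the remaining constraints have slack.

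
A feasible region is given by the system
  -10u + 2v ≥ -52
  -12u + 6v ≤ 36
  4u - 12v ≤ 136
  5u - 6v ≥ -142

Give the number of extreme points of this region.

3

Intersecting each pair of boundary lines and keeping only the points that satisfy every inequality leaves:
  (32/3, 82/3)
  (22/7, -72/7)
  (-52/5, -74/5)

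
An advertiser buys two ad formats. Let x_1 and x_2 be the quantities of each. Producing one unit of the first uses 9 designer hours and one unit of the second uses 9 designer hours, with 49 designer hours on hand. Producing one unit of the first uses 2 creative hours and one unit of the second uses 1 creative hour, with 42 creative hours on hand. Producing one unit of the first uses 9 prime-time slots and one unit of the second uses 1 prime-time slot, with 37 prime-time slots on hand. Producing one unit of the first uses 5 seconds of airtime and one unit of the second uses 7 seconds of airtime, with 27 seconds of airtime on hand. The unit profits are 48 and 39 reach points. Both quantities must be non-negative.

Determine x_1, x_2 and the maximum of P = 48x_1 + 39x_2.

Vertices and P = 48x_1 + 39x_2:
  (0, 0) → P = 0
  (0, 27/7) → P = 1053/7
  (37/9, 0) → P = 592/3
  (4, 1) → P = 231

At the optimal vertex, 9x_1 + x_2 = 37 and 5x_1 + 7x_2 = 27.
Solving simultaneously gives x_1 = 4, x_2 = 1.

x_1 = 4, x_2 = 1, maximum P = 231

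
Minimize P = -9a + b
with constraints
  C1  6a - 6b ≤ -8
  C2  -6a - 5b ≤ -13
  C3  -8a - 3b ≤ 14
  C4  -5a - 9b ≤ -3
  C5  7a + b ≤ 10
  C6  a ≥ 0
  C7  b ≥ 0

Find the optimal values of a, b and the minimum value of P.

a = 13/12, b = 29/12, minimum P = -22/3

Vertices and P = -9a + b:
  (19/33, 21/11) → P = -36/11
  (13/12, 29/12) → P = -22/3
  (0, 13/5) → P = 13/5
  (0, 10) → P = 10

The binding constraints are 6a - 6b = -8 and 7a + b = 10.
Solving simultaneously gives a = 13/12, b = 29/12.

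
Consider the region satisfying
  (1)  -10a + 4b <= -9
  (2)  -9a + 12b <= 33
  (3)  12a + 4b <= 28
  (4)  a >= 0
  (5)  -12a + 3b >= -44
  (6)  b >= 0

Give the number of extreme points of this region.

3

The feasible vertices (each the meet of two boundaries and inside every other half-plane) are:
  (37/22, 43/22)
  (9/10, 0)
  (7/3, 0)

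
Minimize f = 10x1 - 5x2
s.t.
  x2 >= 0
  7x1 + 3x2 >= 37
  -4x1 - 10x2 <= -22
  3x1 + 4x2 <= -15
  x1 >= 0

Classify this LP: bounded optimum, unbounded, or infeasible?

The boundaries x2 = 0 and -4x1 - 10x2 = -22 meet at (11/2, 0), but that point violates 3x1 + 4x2 ≤ -15. Every candidate vertex is excluded by some other constraint, so the feasible region is empty.

infeasible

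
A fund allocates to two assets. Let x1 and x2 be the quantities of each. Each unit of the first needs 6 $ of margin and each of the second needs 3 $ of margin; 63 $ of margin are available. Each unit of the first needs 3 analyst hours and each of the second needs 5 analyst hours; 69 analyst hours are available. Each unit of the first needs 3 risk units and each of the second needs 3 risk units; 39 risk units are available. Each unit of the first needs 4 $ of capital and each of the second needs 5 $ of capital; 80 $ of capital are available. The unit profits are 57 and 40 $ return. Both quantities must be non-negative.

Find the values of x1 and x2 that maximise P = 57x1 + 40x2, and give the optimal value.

x1 = 8, x2 = 5, maximum P = 656

Extreme points and P = 57x1 + 40x2:
  (0, 0) → P = 0
  (0, 13) → P = 520
  (21/2, 0) → P = 1197/2
  (8, 5) → P = 656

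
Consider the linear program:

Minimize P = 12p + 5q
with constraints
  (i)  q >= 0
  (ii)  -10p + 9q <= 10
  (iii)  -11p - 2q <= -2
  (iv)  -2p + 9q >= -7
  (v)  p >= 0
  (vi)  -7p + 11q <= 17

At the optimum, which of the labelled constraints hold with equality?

Vertices and P = 12p + 5q:
  (2/11, 0) → P = 24/11
  (7/2, 0) → P = 42
  (0, 10/9) → P = 50/9
  (43/47, 100/47) → P = 1016/47
  (0, 1) → P = 5
The feasible region is unbounded (it extends along (11, 7), (9, 2)), but P strictly increases along every unbounded feasible direction, so there is no improving ray and the minimum is attained at a vertex.

The minimum is at (2/11, 0). Substituting into each constraint, equality holds for (i) and (iii); the remaining constraints have slack.

(i) and (iii)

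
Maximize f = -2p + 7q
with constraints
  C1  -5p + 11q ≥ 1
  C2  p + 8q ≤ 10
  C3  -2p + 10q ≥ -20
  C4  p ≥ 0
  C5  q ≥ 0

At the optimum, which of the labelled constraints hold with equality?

Feasible corners and f = -2p + 7q:
  (2, 1) → f = 3
  (0, 1/11) → f = 7/11
  (0, 5/4) → f = 35/4

The maximum is at (0, 5/4). Substituting into each constraint, equality holds for C2 and C4; the remaining constraints have slack.

C2 and C4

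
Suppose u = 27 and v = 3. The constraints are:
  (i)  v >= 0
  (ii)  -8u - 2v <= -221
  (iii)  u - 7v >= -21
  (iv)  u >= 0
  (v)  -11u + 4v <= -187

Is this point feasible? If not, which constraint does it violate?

(i): 3 ≥ 0 ✓
(ii): -222 ≤ -221 ✓
(iii): 6 ≥ -21 ✓
(iv): 27 ≥ 0 ✓
(v): -285 ≤ -187 ✓

feasible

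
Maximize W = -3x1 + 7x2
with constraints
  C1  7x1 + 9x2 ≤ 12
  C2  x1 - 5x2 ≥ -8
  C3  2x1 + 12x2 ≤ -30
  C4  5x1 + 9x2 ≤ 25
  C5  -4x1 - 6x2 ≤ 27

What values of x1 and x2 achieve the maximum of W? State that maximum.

x1 = -4, x2 = -11/6, maximum W = -5/6

Extreme points and W = -3x1 + 7x2:
  (69/11, -39/11) → W = -480/11
  (105/2, -79/2) → W = -434
  (-4, -11/6) → W = -5/6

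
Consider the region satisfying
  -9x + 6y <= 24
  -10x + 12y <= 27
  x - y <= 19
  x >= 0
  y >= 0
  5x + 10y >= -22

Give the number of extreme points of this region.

4

Intersecting each pair of boundary lines and keeping only the points that satisfy every inequality leaves:
  (255/2, 217/2)
  (0, 9/4)
  (19, 0)
  (0, 0)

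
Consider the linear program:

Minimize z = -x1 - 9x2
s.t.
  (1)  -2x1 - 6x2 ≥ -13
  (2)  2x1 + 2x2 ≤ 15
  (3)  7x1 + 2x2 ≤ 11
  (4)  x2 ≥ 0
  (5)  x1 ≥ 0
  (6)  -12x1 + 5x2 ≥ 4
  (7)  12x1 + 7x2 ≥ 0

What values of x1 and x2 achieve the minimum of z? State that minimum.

x1 = 0, x2 = 13/6, minimum z = -39/2

Corner points and z = -x1 - 9x2:
  (0, 13/6) → z = -39/2
  (1/2, 2) → z = -37/2
  (0, 4/5) → z = -36/5

The optimum lies where -2x1 - 6x2 = -13 and x1 = 0.
Solving simultaneously gives x1 = 0, x2 = 13/6.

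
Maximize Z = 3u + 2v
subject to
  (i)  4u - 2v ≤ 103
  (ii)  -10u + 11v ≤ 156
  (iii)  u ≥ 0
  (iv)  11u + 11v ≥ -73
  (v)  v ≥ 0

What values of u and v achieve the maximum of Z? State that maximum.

Extreme points and Z = 3u + 2v:
  (1445/24, 827/12) → Z = 7643/24
  (103/4, 0) → Z = 309/4
  (0, 156/11) → Z = 312/11
  (0, 0) → Z = 0

The binding constraints are 4u - 2v = 103 and -10u + 11v = 156.
Solving simultaneously gives u = 1445/24, v = 827/12.

u = 1445/24, v = 827/12, maximum Z = 7643/24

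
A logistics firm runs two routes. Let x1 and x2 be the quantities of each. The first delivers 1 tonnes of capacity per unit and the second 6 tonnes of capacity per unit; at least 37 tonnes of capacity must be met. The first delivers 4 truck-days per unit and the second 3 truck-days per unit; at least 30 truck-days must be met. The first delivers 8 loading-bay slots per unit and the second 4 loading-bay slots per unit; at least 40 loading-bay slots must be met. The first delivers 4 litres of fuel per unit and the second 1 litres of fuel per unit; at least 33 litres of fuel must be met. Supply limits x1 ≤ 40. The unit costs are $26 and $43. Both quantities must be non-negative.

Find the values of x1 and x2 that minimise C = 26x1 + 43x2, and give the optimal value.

x1 = 7, x2 = 5, minimum C = 397

Extreme points and C = 26x1 + 43x2:
  (0, 33) → C = 1419
  (37, 0) → C = 962
  (40, 0) → C = 1040
  (7, 5) → C = 397
The feasible region is unbounded (it extends along (0, 1)), but C strictly increases along every unbounded feasible direction, so there is no improving ray and the minimum is attained at a vertex.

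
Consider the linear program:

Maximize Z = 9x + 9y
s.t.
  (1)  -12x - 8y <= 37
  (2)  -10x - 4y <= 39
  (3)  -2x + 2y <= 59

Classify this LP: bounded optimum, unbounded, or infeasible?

From the feasible point (-41/8, 49/16), moving in the direction (2, 2) keeps every constraint satisfied while Z increases without bound.

unbounded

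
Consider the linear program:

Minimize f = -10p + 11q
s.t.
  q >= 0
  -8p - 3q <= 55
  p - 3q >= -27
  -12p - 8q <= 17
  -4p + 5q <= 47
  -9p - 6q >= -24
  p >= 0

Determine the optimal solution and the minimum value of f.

The optimum lies where q = 0 and -9p - 6q = -24.
Solving simultaneously gives p = 8/3, q = 0.

p = 8/3, q = 0, minimum f = -80/3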